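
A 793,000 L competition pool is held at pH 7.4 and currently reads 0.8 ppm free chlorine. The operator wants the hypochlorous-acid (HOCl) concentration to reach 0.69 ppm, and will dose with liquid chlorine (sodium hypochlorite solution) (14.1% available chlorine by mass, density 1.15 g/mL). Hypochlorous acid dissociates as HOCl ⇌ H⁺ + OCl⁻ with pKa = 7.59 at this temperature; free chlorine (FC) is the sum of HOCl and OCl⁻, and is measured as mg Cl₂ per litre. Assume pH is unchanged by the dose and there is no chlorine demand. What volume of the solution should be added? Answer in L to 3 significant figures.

1.64 L

[OCl⁻]/[HOCl] = 10^(pH − pKa) = 10^(7.4 − 7.59) = 0.6457; fraction as HOCl = 1/(1 + 0.6457) = 0.6077.
Free chlorine required for 0.69 ppm HOCl: 0.69 / 0.6077 = 1.136 ppm.
FC to add: 1.136 − 0.8 = 0.3355 mg/L as Cl₂.
Cl₂ equivalent: 0.3355 mg/L × 793,000 L = 266.1 g.
Product at 14.1% available Cl: 266.1 / 0.141 = 1887 g.
Volume: 1887 g ÷ 1.15 g/mL = 1641 mL.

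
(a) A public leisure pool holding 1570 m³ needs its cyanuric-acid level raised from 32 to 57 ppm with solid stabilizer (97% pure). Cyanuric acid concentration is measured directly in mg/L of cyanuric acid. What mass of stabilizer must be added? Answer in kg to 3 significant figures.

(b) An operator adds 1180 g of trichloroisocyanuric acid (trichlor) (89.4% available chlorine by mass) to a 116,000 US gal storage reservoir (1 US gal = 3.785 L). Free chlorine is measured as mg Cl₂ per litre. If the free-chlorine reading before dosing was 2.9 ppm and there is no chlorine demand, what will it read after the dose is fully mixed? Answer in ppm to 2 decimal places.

(a) 40.5 kg; (b) 5.30 ppm

(a) Volume: 1570 m³ = 1,570,000 L.
(a) CYA to add: (57 − 32) = 25 mg/L × 1,570,000 L = 39,250 g cyanuric acid.
(a) At 97% purity: 39,250 / 0.97 = 40,460 g product.

(b) Volume: 116,000 US gal × 3.785 L/gal = 439,060 L.
(b) Available chlorine delivered: 1180 g × 0.894 = 1055 g as Cl₂.
(b) Concentration rise: 1055 g / 439,060 L = 2.403 mg/L = 2.40 ppm.
(b) Final FC: 2.9 + 2.40 = 5.30 ppm.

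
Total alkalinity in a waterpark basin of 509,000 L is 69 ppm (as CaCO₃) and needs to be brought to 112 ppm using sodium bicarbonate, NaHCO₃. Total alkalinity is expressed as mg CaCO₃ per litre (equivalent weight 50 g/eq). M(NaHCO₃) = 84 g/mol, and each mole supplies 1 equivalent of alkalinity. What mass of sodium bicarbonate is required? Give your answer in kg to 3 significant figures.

36.8 kg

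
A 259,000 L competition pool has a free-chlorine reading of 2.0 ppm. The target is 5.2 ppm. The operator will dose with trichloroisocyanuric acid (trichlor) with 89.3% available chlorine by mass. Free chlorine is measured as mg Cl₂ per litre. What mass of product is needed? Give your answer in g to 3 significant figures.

928 g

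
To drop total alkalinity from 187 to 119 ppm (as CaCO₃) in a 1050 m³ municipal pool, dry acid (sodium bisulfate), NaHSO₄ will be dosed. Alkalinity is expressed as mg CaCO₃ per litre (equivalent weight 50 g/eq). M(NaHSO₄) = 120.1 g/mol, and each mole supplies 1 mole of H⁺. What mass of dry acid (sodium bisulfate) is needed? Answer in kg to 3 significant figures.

172 kg

Volume: 1050 m³ = 1,050,000 L.
Alkalinity to neutralize: (187 − 119) = 68 mg/L as CaCO₃ × 1,050,000 L = 71,400 g as CaCO₃.
Equivalents of H⁺ required: 71,400 ÷ 50 g/eq = 1428 eq = 1428 mol NaHSO₄.
Mass of NaHSO₄: 1428 × 120.1 = 171,500 g.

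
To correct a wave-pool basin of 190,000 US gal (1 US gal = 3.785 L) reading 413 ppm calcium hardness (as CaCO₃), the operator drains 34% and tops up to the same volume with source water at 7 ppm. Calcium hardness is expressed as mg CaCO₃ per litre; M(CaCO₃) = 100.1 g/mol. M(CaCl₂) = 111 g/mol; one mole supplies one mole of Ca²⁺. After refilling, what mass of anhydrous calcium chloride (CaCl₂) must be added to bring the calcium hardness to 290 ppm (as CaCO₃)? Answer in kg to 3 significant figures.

12.0 kg

Volume: 190,000 US gal × 3.785 L/gal = 719,150 L.
After draining 34% and refilling: 413 × 0.66 + 7 × 0.34 = 274.96 ppm.
Deficit to target: 290 − 274.96 = 15.04 mg/L.
As CaCO₃: 15.04 mg/L × 719,150 L = 10,820 g; ÷ 100.1 = 108.1 mol Ca²⁺.
Mass: 108.1 × 111 = 11,990 g.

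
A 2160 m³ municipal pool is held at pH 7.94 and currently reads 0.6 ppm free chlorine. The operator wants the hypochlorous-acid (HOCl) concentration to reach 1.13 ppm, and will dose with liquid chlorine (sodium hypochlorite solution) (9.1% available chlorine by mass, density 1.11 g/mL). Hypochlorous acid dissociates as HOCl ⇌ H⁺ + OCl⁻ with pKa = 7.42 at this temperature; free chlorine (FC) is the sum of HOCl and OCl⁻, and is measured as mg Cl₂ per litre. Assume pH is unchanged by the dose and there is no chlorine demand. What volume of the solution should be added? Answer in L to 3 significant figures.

Volume: 2160 m³ = 2,160,000 L.
[OCl⁻]/[HOCl] = 10^(pH − pKa) = 10^(7.94 − 7.42) = 3.311; fraction as HOCl = 1/(1 + 3.311) = 0.2319.
Free chlorine required for 1.13 ppm HOCl: 1.13 / 0.2319 = 4.872 ppm.
FC to add: 4.872 − 0.6 = 4.272 mg/L as Cl₂.
Cl₂ equivalent: 4.272 mg/L × 2,160,000 L = 9227 g.
Product at 9.1% available Cl: 9227 / 0.091 = 101,400 g.
Volume: 101,400 g ÷ 1.11 g/mL = 91,350 mL.

91.3 L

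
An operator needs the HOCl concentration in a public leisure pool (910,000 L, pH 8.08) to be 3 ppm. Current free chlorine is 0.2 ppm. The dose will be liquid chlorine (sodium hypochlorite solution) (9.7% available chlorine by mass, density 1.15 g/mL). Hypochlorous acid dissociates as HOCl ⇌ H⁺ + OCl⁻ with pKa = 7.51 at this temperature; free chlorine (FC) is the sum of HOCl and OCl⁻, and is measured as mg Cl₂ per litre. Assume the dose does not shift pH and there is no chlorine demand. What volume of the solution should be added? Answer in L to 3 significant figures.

[OCl⁻]/[HOCl] = 10^(pH − pKa) = 10^(8.08 − 7.51) = 3.715; fraction as HOCl = 1/(1 + 3.715) = 0.2121.
Free chlorine required for 3 ppm HOCl: 3 / 0.2121 = 14.15 ppm.
FC to add: 14.15 − 0.2 = 13.95 mg/L as Cl₂.
Cl₂ equivalent: 13.95 mg/L × 910,000 L = 12,690 g.
Product at 9.7% available Cl: 12,690 / 0.097 = 130,800 g.
Volume: 130,800 g ÷ 1.15 g/mL = 113,800 mL.

114 L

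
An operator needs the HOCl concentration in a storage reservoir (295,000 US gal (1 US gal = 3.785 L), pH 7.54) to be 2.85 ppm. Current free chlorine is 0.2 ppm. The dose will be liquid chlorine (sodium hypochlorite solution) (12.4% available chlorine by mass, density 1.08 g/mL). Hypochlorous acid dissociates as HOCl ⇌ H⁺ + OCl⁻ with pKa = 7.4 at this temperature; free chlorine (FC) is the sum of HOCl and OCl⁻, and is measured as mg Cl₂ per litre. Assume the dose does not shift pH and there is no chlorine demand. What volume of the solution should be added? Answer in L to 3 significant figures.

Volume: 295,000 US gal × 3.785 L/gal = 1,116,575 L.
[OCl⁻]/[HOCl] = 10^(pH − pKa) = 10^(7.54 − 7.4) = 1.38; fraction as HOCl = 1/(1 + 1.38) = 0.4201.
Free chlorine required for 2.85 ppm HOCl: 2.85 / 0.4201 = 6.784 ppm.
FC to add: 6.784 − 0.2 = 6.584 mg/L as Cl₂.
Cl₂ equivalent: 6.584 mg/L × 1,116,575 L = 7352 g.
Product at 12.4% available Cl: 7352 / 0.124 = 59,290 g.
Volume: 59,290 g ÷ 1.08 g/mL = 54,900 mL.

54.9 L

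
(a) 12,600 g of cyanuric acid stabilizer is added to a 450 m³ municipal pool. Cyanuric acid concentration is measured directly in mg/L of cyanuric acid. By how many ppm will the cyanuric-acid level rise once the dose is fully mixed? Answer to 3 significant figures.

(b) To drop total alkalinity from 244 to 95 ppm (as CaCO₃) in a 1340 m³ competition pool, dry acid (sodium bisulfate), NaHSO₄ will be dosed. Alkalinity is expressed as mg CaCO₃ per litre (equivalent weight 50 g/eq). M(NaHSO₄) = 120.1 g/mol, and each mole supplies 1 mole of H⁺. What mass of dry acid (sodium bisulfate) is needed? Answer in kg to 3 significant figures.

(a) 28.0 ppm; (b) 480 kg

(a) Volume: 450 m³ = 450,000 L.
(a) Rise: 12,600 g / 450,000 L × 1000 = 28 mg/L.

(b) Volume: 1340 m³ = 1,340,000 L.
(b) Alkalinity to neutralize: (244 − 95) = 149 mg/L as CaCO₃ × 1,340,000 L = 199,700 g as CaCO₃.
(b) Equivalents of H⁺ required: 199,700 ÷ 50 g/eq = 3993 eq = 3993 mol NaHSO₄.
(b) Mass of NaHSO₄: 3993 × 120.1 = 479,600 g.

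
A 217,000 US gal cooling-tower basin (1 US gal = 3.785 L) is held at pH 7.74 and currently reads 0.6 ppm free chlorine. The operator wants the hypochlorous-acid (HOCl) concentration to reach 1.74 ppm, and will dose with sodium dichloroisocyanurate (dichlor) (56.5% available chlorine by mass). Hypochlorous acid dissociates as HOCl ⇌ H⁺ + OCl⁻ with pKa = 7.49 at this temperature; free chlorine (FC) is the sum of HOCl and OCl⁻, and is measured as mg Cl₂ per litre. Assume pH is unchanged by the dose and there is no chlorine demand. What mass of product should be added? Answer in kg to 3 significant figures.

Volume: 217,000 US gal × 3.785 L/gal = 821,345 L.
[OCl⁻]/[HOCl] = 10^(pH − pKa) = 10^(7.74 − 7.49) = 1.778; fraction as HOCl = 1/(1 + 1.778) = 0.3599.
Free chlorine required for 1.74 ppm HOCl: 1.74 / 0.3599 = 4.834 ppm.
FC to add: 4.834 − 0.6 = 4.234 mg/L as Cl₂.
Cl₂ equivalent: 4.234 mg/L × 821,345 L = 3478 g.
Product at 56.5% available Cl: 3478 / 0.565 = 6155 g.

6.16 kg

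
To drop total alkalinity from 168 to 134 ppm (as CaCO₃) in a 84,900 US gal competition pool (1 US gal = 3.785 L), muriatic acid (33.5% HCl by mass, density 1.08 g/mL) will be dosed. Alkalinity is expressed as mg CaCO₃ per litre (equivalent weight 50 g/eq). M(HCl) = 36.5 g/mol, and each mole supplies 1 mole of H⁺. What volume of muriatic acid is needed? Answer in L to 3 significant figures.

Volume: 84,900 US gal × 3.785 L/gal = 321,346 L.
Alkalinity to neutralize: (168 − 134) = 34 mg/L as CaCO₃ × 321,346 L = 10,930 g as CaCO₃.
Equivalents of H⁺ required: 10,930 ÷ 50 g/eq = 218.5 eq = 218.5 mol HCl.
Mass of HCl: 218.5 × 36.5 = 7976 g.
Mass of 33.5% solution: 7976 / 0.335 = 23,810 g.
Volume: 23,810 g ÷ 1.08 g/mL = 22,040 mL.

22.0 L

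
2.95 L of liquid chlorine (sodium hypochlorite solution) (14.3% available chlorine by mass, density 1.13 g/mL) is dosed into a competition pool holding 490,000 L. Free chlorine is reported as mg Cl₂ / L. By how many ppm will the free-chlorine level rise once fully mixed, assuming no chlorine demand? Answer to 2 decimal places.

0.97 ppm

Mass of solution: 2.95 L × 1000 mL/L × 1.13 g/mL = 3333 g.
Available chlorine delivered: 3333 g × 0.143 = 476.7 g as Cl₂.
Concentration rise: 476.7 g / 490,000 L = 0.9728 mg/L = 0.97 ppm.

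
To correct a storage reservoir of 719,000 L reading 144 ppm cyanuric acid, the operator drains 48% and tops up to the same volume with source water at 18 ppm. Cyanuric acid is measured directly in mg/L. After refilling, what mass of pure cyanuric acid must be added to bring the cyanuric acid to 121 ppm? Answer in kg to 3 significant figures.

After draining 48% and refilling: 144 × 0.52 + 18 × 0.48 = 83.52 ppm.
Deficit to target: 121 − 83.52 = 37.48 mg/L.
Mass: 37.48 mg/L × 719,000 L = 26,950 g cyanuric acid.

26.9 kg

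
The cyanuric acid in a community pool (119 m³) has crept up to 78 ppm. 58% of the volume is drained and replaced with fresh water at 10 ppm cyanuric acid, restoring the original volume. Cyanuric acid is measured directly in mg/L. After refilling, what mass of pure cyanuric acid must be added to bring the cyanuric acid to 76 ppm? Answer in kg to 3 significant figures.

Volume: 119 m³ = 119,000 L.
After draining 58% and refilling: 78 × 0.42 + 10 × 0.58 = 38.56 ppm.
Deficit to target: 76 − 38.56 = 37.44 mg/L.
Mass: 37.44 mg/L × 119,000 L = 4455 g cyanuric acid.

4.46 kg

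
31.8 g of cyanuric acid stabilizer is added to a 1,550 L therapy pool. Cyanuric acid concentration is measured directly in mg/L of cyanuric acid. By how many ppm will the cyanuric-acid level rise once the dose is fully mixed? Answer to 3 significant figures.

20.5 ppm

Rise: 31.8 g / 1,550 L × 1000 = 20.52 mg/L.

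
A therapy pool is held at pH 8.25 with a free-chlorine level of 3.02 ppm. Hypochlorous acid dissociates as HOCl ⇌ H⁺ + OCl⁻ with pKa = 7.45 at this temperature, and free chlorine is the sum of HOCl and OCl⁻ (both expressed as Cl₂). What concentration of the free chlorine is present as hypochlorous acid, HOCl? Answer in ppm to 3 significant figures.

[OCl⁻]/[HOCl] = 10^(pH − pKa) = 10^(8.25 − 7.45) = 10^0.80 = 6.31.
Fraction as HOCl = 1 / (1 + 6.31) = 0.1368.
HOCl = 0.1368 × 3.02 ppm = 0.4132 ppm.

0.413 ppm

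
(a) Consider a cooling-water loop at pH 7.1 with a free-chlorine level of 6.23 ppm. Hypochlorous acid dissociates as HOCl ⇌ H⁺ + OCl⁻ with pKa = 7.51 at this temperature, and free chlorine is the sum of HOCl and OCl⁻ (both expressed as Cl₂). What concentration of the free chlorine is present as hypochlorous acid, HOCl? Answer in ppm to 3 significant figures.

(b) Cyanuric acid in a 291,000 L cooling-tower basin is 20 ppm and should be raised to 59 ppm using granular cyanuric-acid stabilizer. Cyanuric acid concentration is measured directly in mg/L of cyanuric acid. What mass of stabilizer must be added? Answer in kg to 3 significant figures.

(a) [OCl⁻]/[HOCl] = 10^(pH − pKa) = 10^(7.1 − 7.51) = 10^-0.41 = 0.389.
(a) Fraction as HOCl = 1 / (1 + 0.389) = 0.7199.
(a) HOCl = 0.7199 × 6.23 ppm = 4.485 ppm.

(b) CYA to add: (59 − 20) = 39 mg/L × 291,000 L = 11,350 g cyanuric acid.

(a) 4.49 ppm; (b) 11.3 kg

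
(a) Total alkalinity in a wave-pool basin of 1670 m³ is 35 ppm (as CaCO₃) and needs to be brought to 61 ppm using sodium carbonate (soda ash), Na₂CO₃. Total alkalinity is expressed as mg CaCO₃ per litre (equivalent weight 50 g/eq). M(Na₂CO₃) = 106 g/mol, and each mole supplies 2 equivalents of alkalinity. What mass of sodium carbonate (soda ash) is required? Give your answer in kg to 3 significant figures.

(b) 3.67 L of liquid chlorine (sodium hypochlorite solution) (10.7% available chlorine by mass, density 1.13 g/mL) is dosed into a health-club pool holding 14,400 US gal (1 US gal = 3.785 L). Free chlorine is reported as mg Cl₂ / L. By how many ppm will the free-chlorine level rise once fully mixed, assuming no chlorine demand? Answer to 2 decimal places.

(a) 46.0 kg; (b) 8.14 ppm

(a) Volume: 1670 m³ = 1,670,000 L.
(a) Alkalinity to add: (61 − 35) = 26 mg/L as CaCO₃ × 1,670,000 L = 43,420 g as CaCO₃.
(a) Equivalents: 43,420 g ÷ 50 g/eq = 868.4 eq.
(a) Each mole of Na₂CO₃ supplies 2 eq, so 868.4 / 2 = 434.2 mol.
(a) Mass: 434.2 mol × 106 g/mol = 46,030 g.

(b) Volume: 14,400 US gal × 3.785 L/gal = 54,504 L.
(b) Mass of solution: 3.67 L × 1000 mL/L × 1.13 g/mL = 4147 g.
(b) Available chlorine delivered: 4147 g × 0.107 = 443.7 g as Cl₂.
(b) Concentration rise: 443.7 g / 54,504 L = 8.141 mg/L = 8.14 ppm.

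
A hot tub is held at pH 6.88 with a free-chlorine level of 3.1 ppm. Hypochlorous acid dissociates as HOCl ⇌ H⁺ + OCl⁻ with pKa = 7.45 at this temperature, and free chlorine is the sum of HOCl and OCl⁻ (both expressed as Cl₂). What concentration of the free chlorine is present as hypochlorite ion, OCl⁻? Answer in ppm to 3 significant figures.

[OCl⁻]/[HOCl] = 10^(pH − pKa) = 10^(6.88 − 7.45) = 10^-0.57 = 0.2692.
Fraction as HOCl = 1 / (1 + 0.2692) = 0.7879.
OCl⁻ = (1 − 0.7879) × 3.1 ppm = 0.6574 ppm.

0.657 ppm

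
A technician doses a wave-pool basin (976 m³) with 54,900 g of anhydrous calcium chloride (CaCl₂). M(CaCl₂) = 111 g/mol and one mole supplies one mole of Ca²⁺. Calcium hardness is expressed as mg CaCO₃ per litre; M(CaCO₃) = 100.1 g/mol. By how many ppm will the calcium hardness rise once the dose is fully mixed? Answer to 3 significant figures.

50.7 ppm

Volume: 976 m³ = 976,000 L.
Moles of Ca²⁺: 54,900 g ÷ 111 g/mol = 494.6 mol.
As CaCO₃: 494.6 mol × 100.1 g/mol = 49,510 g.
Rise: 49,510 g / 976,000 L × 1000 = 50.73 mg/L.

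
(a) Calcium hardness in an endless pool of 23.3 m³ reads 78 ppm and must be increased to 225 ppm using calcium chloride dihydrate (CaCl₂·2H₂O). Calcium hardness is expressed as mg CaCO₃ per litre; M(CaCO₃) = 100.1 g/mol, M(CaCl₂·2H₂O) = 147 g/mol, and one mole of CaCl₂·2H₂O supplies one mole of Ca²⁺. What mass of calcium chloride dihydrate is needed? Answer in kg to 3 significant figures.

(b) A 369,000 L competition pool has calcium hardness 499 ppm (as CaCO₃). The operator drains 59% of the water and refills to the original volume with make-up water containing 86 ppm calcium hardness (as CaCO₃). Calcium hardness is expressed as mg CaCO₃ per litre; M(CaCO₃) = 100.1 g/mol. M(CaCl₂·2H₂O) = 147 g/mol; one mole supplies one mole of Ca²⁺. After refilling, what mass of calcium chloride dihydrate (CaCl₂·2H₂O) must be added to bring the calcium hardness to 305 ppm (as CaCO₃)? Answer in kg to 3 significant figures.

(a) Volume: 23.3 m³ = 23,300 L.
(a) Hardness to add: (225 − 78) = 147 mg/L as CaCO₃ × 23,300 L = 3425 g as CaCO₃.
(a) Moles of Ca²⁺ (1 mol Ca²⁺ ≡ 1 mol CaCO₃): 3425 / 100.1 g/mol = 34.22 mol.
(a) Mass of CaCl₂·2H₂O: 34.22 × 147 = 5030 g.

(b) After draining 59% and refilling: 499 × 0.41 + 86 × 0.59 = 255.33 ppm.
(b) Deficit to target: 305 − 255.33 = 49.67 mg/L.
(b) As CaCO₃: 49.67 mg/L × 369,000 L = 18,330 g; ÷ 100.1 = 183.1 mol Ca²⁺.
(b) Mass: 183.1 × 147 = 26,920 g.

(a) 5.03 kg; (b) 26.9 kg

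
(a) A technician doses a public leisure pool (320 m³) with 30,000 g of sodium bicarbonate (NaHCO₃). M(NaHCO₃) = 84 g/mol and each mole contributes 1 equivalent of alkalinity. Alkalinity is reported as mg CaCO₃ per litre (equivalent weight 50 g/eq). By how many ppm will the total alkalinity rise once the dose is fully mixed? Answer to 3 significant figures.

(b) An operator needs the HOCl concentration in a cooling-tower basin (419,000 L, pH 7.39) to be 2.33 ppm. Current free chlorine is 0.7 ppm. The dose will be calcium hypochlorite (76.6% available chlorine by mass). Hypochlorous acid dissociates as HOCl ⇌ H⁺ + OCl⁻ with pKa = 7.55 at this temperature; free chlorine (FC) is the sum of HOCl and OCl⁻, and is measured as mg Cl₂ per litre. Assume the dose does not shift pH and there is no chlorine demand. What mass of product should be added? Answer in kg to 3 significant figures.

(a) 55.8 ppm; (b) 1.77 kg

(a) Volume: 320 m³ = 320,000 L.
(a) Moles of NaHCO₃: 30,000 g ÷ 84 g/mol = 357.1 mol → 357.1 eq of alkalinity.
(a) As CaCO₃: 357.1 eq × 50 g/eq = 17,860 g.
(a) Rise: 17,860 g / 320,000 L × 1000 = 55.8 mg/L.

(b) [OCl⁻]/[HOCl] = 10^(pH − pKa) = 10^(7.39 − 7.55) = 0.6918; fraction as HOCl = 1/(1 + 0.6918) = 0.5911.
(b) Free chlorine required for 2.33 ppm HOCl: 2.33 / 0.5911 = 3.942 ppm.
(b) FC to add: 3.942 − 0.7 = 3.242 mg/L as Cl₂.
(b) Cl₂ equivalent: 3.242 mg/L × 419,000 L = 1358 g.
(b) Product at 76.6% available Cl: 1358 / 0.766 = 1773 g.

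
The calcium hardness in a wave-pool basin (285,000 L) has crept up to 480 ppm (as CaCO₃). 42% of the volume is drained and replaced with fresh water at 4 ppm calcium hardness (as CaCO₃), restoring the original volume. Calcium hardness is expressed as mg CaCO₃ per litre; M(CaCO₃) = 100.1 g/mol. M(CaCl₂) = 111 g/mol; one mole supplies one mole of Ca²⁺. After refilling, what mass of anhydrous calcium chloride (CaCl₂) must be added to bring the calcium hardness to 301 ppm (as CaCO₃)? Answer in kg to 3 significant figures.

After draining 42% and refilling: 480 × 0.58 + 4 × 0.42 = 280.08 ppm.
Deficit to target: 301 − 280.08 = 20.92 mg/L.
As CaCO₃: 20.92 mg/L × 285,000 L = 5962 g; ÷ 100.1 = 59.56 mol Ca²⁺.
Mass: 59.56 × 111 = 6611 g.

6.61 kg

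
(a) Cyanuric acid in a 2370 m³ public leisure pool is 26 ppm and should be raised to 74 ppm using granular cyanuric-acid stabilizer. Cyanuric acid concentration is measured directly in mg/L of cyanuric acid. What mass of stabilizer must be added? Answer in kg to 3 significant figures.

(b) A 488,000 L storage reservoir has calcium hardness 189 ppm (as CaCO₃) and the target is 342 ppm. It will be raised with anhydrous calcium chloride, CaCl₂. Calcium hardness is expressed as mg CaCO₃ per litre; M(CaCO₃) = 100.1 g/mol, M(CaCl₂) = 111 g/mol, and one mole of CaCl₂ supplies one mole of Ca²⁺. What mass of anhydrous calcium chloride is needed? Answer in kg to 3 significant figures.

(a) 114 kg; (b) 82.8 kg

(a) Volume: 2370 m³ = 2,370,000 L.
(a) CYA to add: (74 − 26) = 48 mg/L × 2,370,000 L = 113,800 g cyanuric acid.

(b) Hardness to add: (342 − 189) = 153 mg/L as CaCO₃ × 488,000 L = 74,660 g as CaCO₃.
(b) Moles of Ca²⁺ (1 mol Ca²⁺ ≡ 1 mol CaCO₃): 74,660 / 100.1 g/mol = 745.9 mol.
(b) Mass of CaCl₂: 745.9 × 111 = 82,790 g.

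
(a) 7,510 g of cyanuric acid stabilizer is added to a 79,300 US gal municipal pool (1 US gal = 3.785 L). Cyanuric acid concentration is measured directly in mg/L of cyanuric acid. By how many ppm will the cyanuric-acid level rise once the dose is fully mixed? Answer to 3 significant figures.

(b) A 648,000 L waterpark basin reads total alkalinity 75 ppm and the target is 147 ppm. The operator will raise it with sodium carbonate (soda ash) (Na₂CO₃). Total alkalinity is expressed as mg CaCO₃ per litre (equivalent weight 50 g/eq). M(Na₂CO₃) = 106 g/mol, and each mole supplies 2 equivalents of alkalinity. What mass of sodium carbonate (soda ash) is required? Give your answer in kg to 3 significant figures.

(a) 25.0 ppm; (b) 49.5 kg

(a) Volume: 79,300 US gal × 3.785 L/gal = 300,150 L.
(a) Rise: 7,510 g / 300,150 L × 1000 = 25.02 mg/L.

(b) Alkalinity to add: (147 − 75) = 72 mg/L as CaCO₃ × 648,000 L = 46,660 g as CaCO₃.
(b) Equivalents: 46,660 g ÷ 50 g/eq = 933.1 eq.
(b) Each mole of Na₂CO₃ supplies 2 eq, so 933.1 / 2 = 466.6 mol.
(b) Mass: 466.6 mol × 106 g/mol = 49,460 g.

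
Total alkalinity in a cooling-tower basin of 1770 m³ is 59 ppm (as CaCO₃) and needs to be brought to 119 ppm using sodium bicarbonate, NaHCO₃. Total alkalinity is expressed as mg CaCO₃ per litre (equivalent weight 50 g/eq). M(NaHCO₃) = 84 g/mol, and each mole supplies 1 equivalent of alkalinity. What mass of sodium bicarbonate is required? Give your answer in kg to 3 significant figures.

Volume: 1770 m³ = 1,770,000 L.
Alkalinity to add: (119 − 59) = 60 mg/L as CaCO₃ × 1,770,000 L = 106,200 g as CaCO₃.
Equivalents: 106,200 g ÷ 50 g/eq = 2124 eq.
NaHCO₃ supplies 1 eq per mole → 2124 mol.
Mass: 2124 mol × 84 g/mol = 178,400 g.

178 kg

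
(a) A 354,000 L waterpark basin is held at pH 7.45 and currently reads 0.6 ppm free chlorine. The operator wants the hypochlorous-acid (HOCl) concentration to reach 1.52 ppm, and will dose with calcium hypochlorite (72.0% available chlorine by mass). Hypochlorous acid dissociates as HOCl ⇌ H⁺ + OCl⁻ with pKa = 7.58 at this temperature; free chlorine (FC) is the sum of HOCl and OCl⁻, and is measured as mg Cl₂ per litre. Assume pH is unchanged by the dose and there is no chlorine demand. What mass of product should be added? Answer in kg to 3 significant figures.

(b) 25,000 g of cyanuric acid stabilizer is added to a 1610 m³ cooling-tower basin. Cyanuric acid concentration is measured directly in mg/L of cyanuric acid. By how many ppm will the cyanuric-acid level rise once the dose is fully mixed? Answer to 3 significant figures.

(a) [OCl⁻]/[HOCl] = 10^(pH − pKa) = 10^(7.45 − 7.58) = 0.7413; fraction as HOCl = 1/(1 + 0.7413) = 0.5743.
(a) Free chlorine required for 1.52 ppm HOCl: 1.52 / 0.5743 = 2.647 ppm.
(a) FC to add: 2.647 − 0.6 = 2.047 mg/L as Cl₂.
(a) Cl₂ equivalent: 2.047 mg/L × 354,000 L = 724.6 g.
(a) Product at 72.0% available Cl: 724.6 / 0.72 = 1006 g.

(b) Volume: 1610 m³ = 1,610,000 L.
(b) Rise: 25,000 g / 1,610,000 L × 1000 = 15.53 mg/L.

(a) 1.01 kg; (b) 15.5 ppm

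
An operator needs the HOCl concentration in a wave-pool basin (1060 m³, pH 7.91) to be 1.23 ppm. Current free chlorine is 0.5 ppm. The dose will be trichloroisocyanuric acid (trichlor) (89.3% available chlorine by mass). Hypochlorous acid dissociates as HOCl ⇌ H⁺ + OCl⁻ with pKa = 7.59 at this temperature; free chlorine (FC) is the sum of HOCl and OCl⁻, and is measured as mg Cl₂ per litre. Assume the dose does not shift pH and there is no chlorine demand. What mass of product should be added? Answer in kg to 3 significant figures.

Volume: 1060 m³ = 1,060,000 L.
[OCl⁻]/[HOCl] = 10^(pH − pKa) = 10^(7.91 − 7.59) = 2.089; fraction as HOCl = 1/(1 + 2.089) = 0.3237.
Free chlorine required for 1.23 ppm HOCl: 1.23 / 0.3237 = 3.8 ppm.
FC to add: 3.8 − 0.5 = 3.3 mg/L as Cl₂.
Cl₂ equivalent: 3.3 mg/L × 1,060,000 L = 3498 g.
Product at 89.3% available Cl: 3498 / 0.893 = 3917 g.

3.92 kg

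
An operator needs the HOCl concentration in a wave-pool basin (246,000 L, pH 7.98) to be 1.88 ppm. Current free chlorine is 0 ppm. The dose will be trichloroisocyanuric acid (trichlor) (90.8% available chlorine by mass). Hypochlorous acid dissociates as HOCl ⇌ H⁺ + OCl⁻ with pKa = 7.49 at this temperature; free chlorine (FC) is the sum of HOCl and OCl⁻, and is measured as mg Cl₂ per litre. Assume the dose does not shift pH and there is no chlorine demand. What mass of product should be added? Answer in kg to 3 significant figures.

2.08 kg

[OCl⁻]/[HOCl] = 10^(pH − pKa) = 10^(7.98 − 7.49) = 3.09; fraction as HOCl = 1/(1 + 3.09) = 0.2445.
Free chlorine required for 1.88 ppm HOCl: 1.88 / 0.2445 = 7.69 ppm.
FC to add: 7.69 − 0 = 7.69 mg/L as Cl₂.
Cl₂ equivalent: 7.69 mg/L × 246,000 L = 1892 g.
Product at 90.8% available Cl: 1892 / 0.908 = 2083 g.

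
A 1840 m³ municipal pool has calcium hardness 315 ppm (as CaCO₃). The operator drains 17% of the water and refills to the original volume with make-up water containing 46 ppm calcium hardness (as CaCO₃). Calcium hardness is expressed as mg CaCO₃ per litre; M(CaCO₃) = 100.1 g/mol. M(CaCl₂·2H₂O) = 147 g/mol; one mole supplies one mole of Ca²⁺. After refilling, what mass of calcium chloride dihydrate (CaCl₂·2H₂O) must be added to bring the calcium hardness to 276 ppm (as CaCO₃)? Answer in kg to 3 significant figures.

18.2 kg

Volume: 1840 m³ = 1,840,000 L.
After draining 17% and refilling: 315 × 0.83 + 46 × 0.17 = 269.27 ppm.
Deficit to target: 276 − 269.27 = 6.73 mg/L.
As CaCO₃: 6.73 mg/L × 1,840,000 L = 12,380 g; ÷ 100.1 = 123.7 mol Ca²⁺.
Mass: 123.7 × 147 = 18,190 g.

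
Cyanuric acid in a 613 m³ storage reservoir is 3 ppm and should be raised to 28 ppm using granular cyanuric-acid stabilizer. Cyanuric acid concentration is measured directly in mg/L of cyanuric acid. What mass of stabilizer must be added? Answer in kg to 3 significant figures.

15.3 kg

Volume: 613 m³ = 613,000 L.
CYA to add: (28 − 3) = 25 mg/L × 613,000 L = 15,320 g cyanuric acid.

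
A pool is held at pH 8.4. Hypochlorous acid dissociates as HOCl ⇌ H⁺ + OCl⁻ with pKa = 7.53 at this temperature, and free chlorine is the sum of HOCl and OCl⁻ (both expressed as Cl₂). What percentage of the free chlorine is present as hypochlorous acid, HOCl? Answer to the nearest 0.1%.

[OCl⁻]/[HOCl] = 10^(pH − pKa) = 10^(8.4 − 7.53) = 10^0.87 = 7.413.
Fraction as HOCl = 1 / (1 + 7.413) = 0.1189.

11.9%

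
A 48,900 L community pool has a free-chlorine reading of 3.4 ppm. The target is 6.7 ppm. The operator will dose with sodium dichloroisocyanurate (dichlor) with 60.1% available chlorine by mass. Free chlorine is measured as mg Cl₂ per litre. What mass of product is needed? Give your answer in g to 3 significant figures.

269 g

Chlorine deficit: 6.7 − 3.4 = 3.3 ppm = 3.3 mg/L as Cl₂.
Cl₂ equivalent needed: 3.3 mg/L × 48,900 L = 161,400 mg = 161.4 g.
Product at 60.1% available chlorine: 161.4 / 0.601 = 268.5 g.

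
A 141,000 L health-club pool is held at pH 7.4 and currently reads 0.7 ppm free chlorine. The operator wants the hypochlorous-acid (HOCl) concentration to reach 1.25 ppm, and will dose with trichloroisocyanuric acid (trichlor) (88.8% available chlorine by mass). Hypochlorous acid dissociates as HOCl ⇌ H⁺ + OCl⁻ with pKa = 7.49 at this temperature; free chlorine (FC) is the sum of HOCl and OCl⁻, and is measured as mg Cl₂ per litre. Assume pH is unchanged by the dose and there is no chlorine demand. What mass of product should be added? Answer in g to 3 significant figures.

[OCl⁻]/[HOCl] = 10^(pH − pKa) = 10^(7.4 − 7.49) = 0.8128; fraction as HOCl = 1/(1 + 0.8128) = 0.5516.
Free chlorine required for 1.25 ppm HOCl: 1.25 / 0.5516 = 2.266 ppm.
FC to add: 2.266 − 0.7 = 1.566 mg/L as Cl₂.
Cl₂ equivalent: 1.566 mg/L × 141,000 L = 220.8 g.
Product at 88.8% available Cl: 220.8 / 0.888 = 248.7 g.

249 g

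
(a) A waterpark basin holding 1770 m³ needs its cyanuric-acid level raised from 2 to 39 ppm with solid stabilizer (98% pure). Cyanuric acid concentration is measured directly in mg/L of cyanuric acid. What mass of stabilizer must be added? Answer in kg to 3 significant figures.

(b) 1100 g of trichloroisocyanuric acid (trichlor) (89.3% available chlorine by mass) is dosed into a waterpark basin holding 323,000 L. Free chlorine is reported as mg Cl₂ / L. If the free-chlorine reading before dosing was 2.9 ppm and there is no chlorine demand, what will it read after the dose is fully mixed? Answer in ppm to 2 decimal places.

(a) Volume: 1770 m³ = 1,770,000 L.
(a) CYA to add: (39 − 2) = 37 mg/L × 1,770,000 L = 65,490 g cyanuric acid.
(a) At 98% purity: 65,490 / 0.98 = 66,830 g product.

(b) Available chlorine delivered: 1100 g × 0.893 = 982.3 g as Cl₂.
(b) Concentration rise: 982.3 g / 323,000 L = 3.041 mg/L = 3.04 ppm.
(b) Final FC: 2.9 + 3.04 = 5.94 ppm.

(a) 66.8 kg; (b) 5.94 ppm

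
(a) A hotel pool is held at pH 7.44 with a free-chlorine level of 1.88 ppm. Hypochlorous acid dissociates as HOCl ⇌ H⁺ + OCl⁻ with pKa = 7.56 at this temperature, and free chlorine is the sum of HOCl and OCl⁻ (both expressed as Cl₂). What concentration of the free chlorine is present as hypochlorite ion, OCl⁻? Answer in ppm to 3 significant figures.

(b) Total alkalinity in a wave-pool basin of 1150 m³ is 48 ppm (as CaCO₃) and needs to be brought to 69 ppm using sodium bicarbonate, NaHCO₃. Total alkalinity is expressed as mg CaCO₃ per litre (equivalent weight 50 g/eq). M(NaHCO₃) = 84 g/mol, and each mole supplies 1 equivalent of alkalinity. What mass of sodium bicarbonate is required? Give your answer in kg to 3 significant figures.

(a) 0.811 ppm; (b) 40.6 kg

(a) [OCl⁻]/[HOCl] = 10^(pH − pKa) = 10^(7.44 − 7.56) = 10^-0.12 = 0.7586.
(a) Fraction as HOCl = 1 / (1 + 0.7586) = 0.5686.
(a) OCl⁻ = (1 − 0.5686) × 1.88 ppm = 0.811 ppm.

(b) Volume: 1150 m³ = 1,150,000 L.
(b) Alkalinity to add: (69 − 48) = 21 mg/L as CaCO₃ × 1,150,000 L = 24,150 g as CaCO₃.
(b) Equivalents: 24,150 g ÷ 50 g/eq = 483 eq.
(b) NaHCO₃ supplies 1 eq per mole → 483 mol.
(b) Mass: 483 mol × 84 g/mol = 40,570 g.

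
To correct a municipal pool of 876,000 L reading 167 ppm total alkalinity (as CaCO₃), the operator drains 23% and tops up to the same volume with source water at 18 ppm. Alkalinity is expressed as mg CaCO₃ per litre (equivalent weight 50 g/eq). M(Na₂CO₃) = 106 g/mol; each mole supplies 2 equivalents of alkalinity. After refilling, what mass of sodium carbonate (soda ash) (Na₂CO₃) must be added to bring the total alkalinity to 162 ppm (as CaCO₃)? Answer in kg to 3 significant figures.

27.2 kg

After draining 23% and refilling: 167 × 0.77 + 18 × 0.23 = 132.73 ppm.
Deficit to target: 162 − 132.73 = 29.27 mg/L.
As CaCO₃: 29.27 mg/L × 876,000 L = 25,640 g; ÷ 50 g/eq ÷ 2 = 256.4 mol Na₂CO₃.
Mass: 256.4 × 106 = 27,180 g.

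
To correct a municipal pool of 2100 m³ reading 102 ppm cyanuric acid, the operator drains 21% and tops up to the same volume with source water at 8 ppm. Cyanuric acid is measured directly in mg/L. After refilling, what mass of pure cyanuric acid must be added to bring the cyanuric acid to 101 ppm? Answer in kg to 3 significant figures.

Volume: 2100 m³ = 2,100,000 L.
After draining 21% and refilling: 102 × 0.79 + 8 × 0.21 = 82.26 ppm.
Deficit to target: 101 − 82.26 = 18.74 mg/L.
Mass: 18.74 mg/L × 2,100,000 L = 39,350 g cyanuric acid.

39.4 kg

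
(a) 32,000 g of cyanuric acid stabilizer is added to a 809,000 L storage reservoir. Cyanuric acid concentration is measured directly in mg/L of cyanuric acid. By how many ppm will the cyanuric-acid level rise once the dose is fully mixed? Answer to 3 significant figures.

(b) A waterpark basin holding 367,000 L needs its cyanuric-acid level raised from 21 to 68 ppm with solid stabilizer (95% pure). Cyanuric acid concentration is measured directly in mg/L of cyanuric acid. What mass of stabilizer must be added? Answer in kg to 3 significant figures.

(a) Rise: 32,000 g / 809,000 L × 1000 = 39.56 mg/L.

(b) CYA to add: (68 − 21) = 47 mg/L × 367,000 L = 17,250 g cyanuric acid.
(b) At 95% purity: 17,250 / 0.95 = 18,160 g product.

(a) 39.6 ppm; (b) 18.2 kg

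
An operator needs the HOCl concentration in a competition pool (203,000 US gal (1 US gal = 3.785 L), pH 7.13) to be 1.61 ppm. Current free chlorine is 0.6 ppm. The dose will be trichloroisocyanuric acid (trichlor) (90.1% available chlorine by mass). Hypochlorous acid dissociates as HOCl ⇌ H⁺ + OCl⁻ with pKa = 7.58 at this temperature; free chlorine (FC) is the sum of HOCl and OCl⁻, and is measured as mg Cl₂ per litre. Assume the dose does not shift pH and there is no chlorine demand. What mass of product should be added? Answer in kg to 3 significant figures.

1.35 kg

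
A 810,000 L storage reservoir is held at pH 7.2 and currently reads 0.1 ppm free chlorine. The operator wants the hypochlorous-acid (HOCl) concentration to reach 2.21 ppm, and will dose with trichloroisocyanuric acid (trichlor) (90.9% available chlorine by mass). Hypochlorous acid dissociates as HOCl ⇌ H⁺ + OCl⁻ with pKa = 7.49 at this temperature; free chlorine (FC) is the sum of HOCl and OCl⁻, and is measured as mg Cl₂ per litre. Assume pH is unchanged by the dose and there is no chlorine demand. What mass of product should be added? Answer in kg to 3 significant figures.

[OCl⁻]/[HOCl] = 10^(pH − pKa) = 10^(7.2 − 7.49) = 0.5129; fraction as HOCl = 1/(1 + 0.5129) = 0.661.
Free chlorine required for 2.21 ppm HOCl: 2.21 / 0.661 = 3.343 ppm.
FC to add: 3.343 − 0.1 = 3.243 mg/L as Cl₂.
Cl₂ equivalent: 3.243 mg/L × 810,000 L = 2627 g.
Product at 90.9% available Cl: 2627 / 0.909 = 2890 g.

2.89 kg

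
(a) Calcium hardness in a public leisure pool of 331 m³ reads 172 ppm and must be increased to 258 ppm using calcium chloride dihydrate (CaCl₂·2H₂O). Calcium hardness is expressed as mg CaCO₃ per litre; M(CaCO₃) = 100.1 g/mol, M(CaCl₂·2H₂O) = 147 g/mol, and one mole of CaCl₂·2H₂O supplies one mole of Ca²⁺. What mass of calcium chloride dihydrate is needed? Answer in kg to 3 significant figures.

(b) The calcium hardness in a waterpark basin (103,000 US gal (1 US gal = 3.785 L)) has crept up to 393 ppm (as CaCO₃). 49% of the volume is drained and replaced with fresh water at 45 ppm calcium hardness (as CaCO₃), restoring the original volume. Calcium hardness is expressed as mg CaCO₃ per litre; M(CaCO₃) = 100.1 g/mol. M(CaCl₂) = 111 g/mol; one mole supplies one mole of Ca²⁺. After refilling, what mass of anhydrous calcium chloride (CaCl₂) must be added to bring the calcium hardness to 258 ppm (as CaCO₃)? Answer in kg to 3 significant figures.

(a) Volume: 331 m³ = 331,000 L.
(a) Hardness to add: (258 − 172) = 86 mg/L as CaCO₃ × 331,000 L = 28,470 g as CaCO₃.
(a) Moles of Ca²⁺ (1 mol Ca²⁺ ≡ 1 mol CaCO₃): 28,470 / 100.1 g/mol = 284.4 mol.
(a) Mass of CaCl₂·2H₂O: 284.4 × 147 = 41,800 g.

(b) Volume: 103,000 US gal × 3.785 L/gal = 389,855 L.
(b) After draining 49% and refilling: 393 × 0.51 + 45 × 0.49 = 222.48 ppm.
(b) Deficit to target: 258 − 222.48 = 35.52 mg/L.
(b) As CaCO₃: 35.52 mg/L × 389,855 L = 13,850 g; ÷ 100.1 = 138.3 mol Ca²⁺.
(b) Mass: 138.3 × 111 = 15,360 g.

(a) 41.8 kg; (b) 15.4 kg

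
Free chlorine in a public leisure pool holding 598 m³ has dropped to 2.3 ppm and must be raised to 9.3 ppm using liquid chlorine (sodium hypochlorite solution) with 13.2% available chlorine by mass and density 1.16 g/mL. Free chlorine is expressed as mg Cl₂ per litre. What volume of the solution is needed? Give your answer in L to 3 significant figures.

27.3 L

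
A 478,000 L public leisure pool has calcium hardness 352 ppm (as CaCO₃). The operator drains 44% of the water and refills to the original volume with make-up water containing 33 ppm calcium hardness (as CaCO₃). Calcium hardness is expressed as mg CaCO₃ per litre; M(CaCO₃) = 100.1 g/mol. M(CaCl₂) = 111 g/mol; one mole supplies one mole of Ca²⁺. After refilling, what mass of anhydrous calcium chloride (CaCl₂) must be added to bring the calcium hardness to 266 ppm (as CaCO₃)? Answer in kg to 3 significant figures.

28.8 kg

After draining 44% and refilling: 352 × 0.56 + 33 × 0.44 = 211.64 ppm.
Deficit to target: 266 − 211.64 = 54.36 mg/L.
As CaCO₃: 54.36 mg/L × 478,000 L = 25,980 g; ÷ 100.1 = 259.6 mol Ca²⁺.
Mass: 259.6 × 111 = 28,810 g.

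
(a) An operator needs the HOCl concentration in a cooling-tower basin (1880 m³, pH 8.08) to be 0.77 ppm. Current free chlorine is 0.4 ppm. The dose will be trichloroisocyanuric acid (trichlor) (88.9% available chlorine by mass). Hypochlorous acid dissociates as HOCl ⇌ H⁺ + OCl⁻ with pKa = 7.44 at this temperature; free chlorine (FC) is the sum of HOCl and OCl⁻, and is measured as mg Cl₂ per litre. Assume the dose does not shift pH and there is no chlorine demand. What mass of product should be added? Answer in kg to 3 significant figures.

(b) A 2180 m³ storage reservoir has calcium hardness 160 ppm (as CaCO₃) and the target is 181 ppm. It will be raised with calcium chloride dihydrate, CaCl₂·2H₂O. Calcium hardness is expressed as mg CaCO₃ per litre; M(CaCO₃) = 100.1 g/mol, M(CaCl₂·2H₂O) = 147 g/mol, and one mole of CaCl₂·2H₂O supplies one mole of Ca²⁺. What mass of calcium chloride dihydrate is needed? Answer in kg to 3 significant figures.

(a) 7.89 kg; (b) 67.2 kg

(a) Volume: 1880 m³ = 1,880,000 L.
(a) [OCl⁻]/[HOCl] = 10^(pH − pKa) = 10^(8.08 − 7.44) = 4.365; fraction as HOCl = 1/(1 + 4.365) = 0.1864.
(a) Free chlorine required for 0.77 ppm HOCl: 0.77 / 0.1864 = 4.131 ppm.
(a) FC to add: 4.131 − 0.4 = 3.731 mg/L as Cl₂.
(a) Cl₂ equivalent: 3.731 mg/L × 1,880,000 L = 7015 g.
(a) Product at 88.9% available Cl: 7015 / 0.889 = 7890 g.

(b) Volume: 2180 m³ = 2,180,000 L.
(b) Hardness to add: (181 − 160) = 21 mg/L as CaCO₃ × 2,180,000 L = 45,780 g as CaCO₃.
(b) Moles of Ca²⁺ (1 mol Ca²⁺ ≡ 1 mol CaCO₃): 45,780 / 100.1 g/mol = 457.3 mol.
(b) Mass of CaCl₂·2H₂O: 457.3 × 147 = 67,230 g.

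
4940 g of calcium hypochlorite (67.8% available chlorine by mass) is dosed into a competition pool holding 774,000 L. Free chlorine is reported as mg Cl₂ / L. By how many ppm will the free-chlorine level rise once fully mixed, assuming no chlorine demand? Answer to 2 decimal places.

4.33 ppm

Available chlorine delivered: 4940 g × 0.678 = 3349 g as Cl₂.
Concentration rise: 3349 g / 774,000 L = 4.327 mg/L = 4.33 ppm.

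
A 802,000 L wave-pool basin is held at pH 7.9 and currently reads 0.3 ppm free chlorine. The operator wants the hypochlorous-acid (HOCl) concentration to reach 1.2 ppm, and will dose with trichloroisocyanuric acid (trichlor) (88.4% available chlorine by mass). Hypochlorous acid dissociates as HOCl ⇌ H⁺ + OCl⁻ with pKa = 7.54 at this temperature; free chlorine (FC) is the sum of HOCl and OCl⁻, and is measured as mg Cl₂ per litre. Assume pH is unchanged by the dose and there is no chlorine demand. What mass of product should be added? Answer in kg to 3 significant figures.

3.31 kg

[OCl⁻]/[HOCl] = 10^(pH − pKa) = 10^(7.9 − 7.54) = 2.291; fraction as HOCl = 1/(1 + 2.291) = 0.3039.
Free chlorine required for 1.2 ppm HOCl: 1.2 / 0.3039 = 3.949 ppm.
FC to add: 3.949 − 0.3 = 3.649 mg/L as Cl₂.
Cl₂ equivalent: 3.649 mg/L × 802,000 L = 2927 g.
Product at 88.4% available Cl: 2927 / 0.884 = 3311 g.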